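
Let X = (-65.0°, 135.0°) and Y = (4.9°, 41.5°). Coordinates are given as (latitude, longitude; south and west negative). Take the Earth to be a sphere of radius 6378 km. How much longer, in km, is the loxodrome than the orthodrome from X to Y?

Great circle: cos σ = sin φ₁ sin φ₂ + cos φ₁ cos φ₂ cos Δλ,  σ = 1.6741 rad → d_gc = 10677.4 km
Rhumb line: Δψ = +1.5921, q = Δφ/Δψ = 0.7663, d_rh = R√(Δφ²+q²Δλ²) = 11142.5 km
Excess = 11142.5 − 10677.4 = 465.1 ≈ 465 km

465 km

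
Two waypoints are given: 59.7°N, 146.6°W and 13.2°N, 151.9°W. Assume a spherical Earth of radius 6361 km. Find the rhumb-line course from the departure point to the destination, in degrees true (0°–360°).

Meridional parts: M(φ₁)=+1.3065, M(φ₂)=+0.2324 → ΔM = -1.0741;  Δλ = -0.0925 rad
tan C = Δλ / ΔM = +0.0861 → C = 184.92°

184.9°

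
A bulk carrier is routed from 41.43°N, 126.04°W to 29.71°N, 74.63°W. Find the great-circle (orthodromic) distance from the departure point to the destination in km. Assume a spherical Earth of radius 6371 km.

4755 km

Haversine: a = sin²(Δφ/2)+cos φ₁ cos φ₂ sin²(Δλ/2) = 0.13293;  σ = 2·atan2(√a,√(1−a))
σ = 42.766° → d = Rσ = 6371·0.74641 = 4755 km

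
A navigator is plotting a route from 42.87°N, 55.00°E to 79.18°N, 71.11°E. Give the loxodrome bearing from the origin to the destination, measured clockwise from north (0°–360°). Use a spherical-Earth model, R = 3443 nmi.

Δψ = ln[tan(π/4+φ₂/2)/tan(π/4+φ₁/2)] = +1.5273
Δλ = +0.2812 rad (taken the short way round)
course = atan2(Δλ, Δψ) = 10.43°

10.4°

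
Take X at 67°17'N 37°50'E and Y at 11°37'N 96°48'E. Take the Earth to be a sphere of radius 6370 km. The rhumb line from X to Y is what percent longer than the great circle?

Great circle: σ = 1.1802 rad → d_gc = Rσ = 7517.8 km
Rhumb: Δφ = -0.9716, Δλ = +1.0292, Δψ = -1.4009, q = Δφ/Δψ = 0.6935 → d_rh = R√(Δφ²+q²Δλ²) = 7679.5 km
Excess = (7679.5 − 7517.8) / 7517.8 = 161.7 / 7517.8 = 2.151% ≈ 2.2%

2.2%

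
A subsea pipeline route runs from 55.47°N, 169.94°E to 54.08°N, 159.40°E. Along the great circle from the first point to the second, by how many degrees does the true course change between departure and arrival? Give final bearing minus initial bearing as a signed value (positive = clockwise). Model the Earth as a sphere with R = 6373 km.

Initial bearing θ₁ = atan2(sin Δλ cos φ₂, cos φ₁ sin φ₂ − sin φ₁ cos φ₂ cos Δλ) = 261.47°
Final bearing θ₂ = (initial bearing from the destination back to the start) + 180° = 252.85°
Δθ = θ₂ − θ₁ = -8.6°

-8.6°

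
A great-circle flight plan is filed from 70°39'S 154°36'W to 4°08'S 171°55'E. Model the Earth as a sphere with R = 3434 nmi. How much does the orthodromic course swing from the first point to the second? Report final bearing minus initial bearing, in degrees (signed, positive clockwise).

At departure: θ₁ = atan2(sin Δλ cos φ₂, cos φ₁ sin φ₂ − sin φ₁ cos φ₂ cos Δλ) = 324.13°
At arrival: θ₂ = atan2(sin Δλ cos φ₁, −cos φ₂ sin φ₁ + sin φ₂ cos φ₁ cos Δλ) = 348.78°
Δθ = θ₂ − θ₁ = +24.6°

+24.6°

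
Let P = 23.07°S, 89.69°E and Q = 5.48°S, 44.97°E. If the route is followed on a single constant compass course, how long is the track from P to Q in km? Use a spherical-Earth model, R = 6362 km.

5174 km

Δψ = ln[tan(π/4+φ₂/2)/tan(π/4+φ₁/2)] = +0.3182;  Δφ = +0.3070 rad,  Δλ = -0.7805 rad
q = Δφ/Δψ = 0.9648
d = R·√(Δφ² + q²Δλ²) = 6362·0.81322 = 5174 km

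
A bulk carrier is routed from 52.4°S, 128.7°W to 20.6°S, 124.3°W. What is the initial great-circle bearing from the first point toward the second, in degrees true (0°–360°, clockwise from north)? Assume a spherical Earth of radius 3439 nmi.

θ = atan2( sin Δλ·cos φ₂ ,  cos φ₁ sin φ₂ − sin φ₁ cos φ₂ cos Δλ )
  = atan2(+0.0718, +0.5248) = 7.79°

7.8°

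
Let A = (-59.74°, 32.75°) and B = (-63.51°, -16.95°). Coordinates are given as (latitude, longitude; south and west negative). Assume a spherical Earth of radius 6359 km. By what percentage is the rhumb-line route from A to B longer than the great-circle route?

Great circle: σ = 0.4067 rad → d_gc = Rσ = 2586.0 km
Rhumb: Δφ = -0.0658, Δλ = -0.8674, Δψ = -0.1387, q = Δφ/Δψ = 0.4746 → d_rh = R√(Δφ²+q²Δλ²) = 2650.9 km
Excess = (2650.9 − 2586.0) / 2586.0 = 64.9 / 2586.0 = 2.51% ≈ 2.5%

2.5%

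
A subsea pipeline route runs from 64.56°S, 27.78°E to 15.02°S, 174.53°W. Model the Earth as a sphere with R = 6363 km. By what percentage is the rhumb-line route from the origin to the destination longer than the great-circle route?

Great circle: σ = 1.7212 rad → d_gc = Rσ = 10951.8 km
Rhumb: Δφ = +0.8646, Δλ = +2.7522, Δψ = +1.2232, q = Δφ/Δψ = 0.7068 → d_rh = R√(Δφ²+q²Δλ²) = 13546.1 km
Excess = (13546.1 − 10951.8) / 10951.8 = 2594.3 / 10951.8 = 23.69% ≈ 23.7%

23.7%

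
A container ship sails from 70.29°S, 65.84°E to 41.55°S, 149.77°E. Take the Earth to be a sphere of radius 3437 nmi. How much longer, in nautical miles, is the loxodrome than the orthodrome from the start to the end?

Great circle: cos σ = sin φ₁ sin φ₂ + cos φ₁ cos φ₂ cos Δλ,  σ = 0.8618 rad → d_gc = 2961.9 nmi
Rhumb line: Δψ = +0.9517, q = Δφ/Δψ = 0.5271, d_rh = R√(Δφ²+q²Δλ²) = 3164.5 nmi
Excess = 3164.5 − 2961.9 = 202.6 ≈ 203 nmi

203 nmi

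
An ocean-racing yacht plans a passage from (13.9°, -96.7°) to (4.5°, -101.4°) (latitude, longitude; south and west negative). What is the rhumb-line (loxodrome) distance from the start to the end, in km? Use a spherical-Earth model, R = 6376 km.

1166 km

Rhumb course C = atan2(Δλ, Δψ) with Δψ = ln[tan(π/4+φ₂/2)/tan(π/4+φ₁/2)] = -0.1664, Δλ = -0.0820 → C = 206.24°
d = R·|Δφ| / |cos C| = 6376·0.16406 / 0.89693 = 1166 km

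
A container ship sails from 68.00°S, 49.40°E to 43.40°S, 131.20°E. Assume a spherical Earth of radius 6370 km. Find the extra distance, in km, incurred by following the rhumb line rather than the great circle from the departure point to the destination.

Great circle: cos σ = sin φ₁ sin φ₂ + cos φ₁ cos φ₂ cos Δλ,  σ = 0.8286 rad → d_gc = 5278.5 km
Rhumb line: Δψ = +0.7955, q = Δφ/Δψ = 0.5397, d_rh = R√(Δφ²+q²Δλ²) = 5618.8 km
Excess = 5618.8 − 5278.5 = 340.3 ≈ 340 km

340 km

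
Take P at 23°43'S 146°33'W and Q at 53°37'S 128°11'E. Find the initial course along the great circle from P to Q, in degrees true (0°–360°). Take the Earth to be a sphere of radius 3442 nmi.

219.5°

θ = atan2( sin Δλ·cos φ₂ ,  cos φ₁ sin φ₂ − sin φ₁ cos φ₂ cos Δλ )
  = atan2(-0.5912, -0.7174) = 219.49°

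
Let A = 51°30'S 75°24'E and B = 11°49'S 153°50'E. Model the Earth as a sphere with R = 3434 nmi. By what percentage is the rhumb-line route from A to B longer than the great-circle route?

Great circle: σ = 1.2845 rad → d_gc = Rσ = 4410.8 nmi
Rhumb: Δφ = +0.6926, Δλ = +1.3689, Δψ = +0.8443, q = Δφ/Δψ = 0.8203 → d_rh = R√(Δφ²+q²Δλ²) = 4530.6 nmi
Excess = (4530.6 − 4410.8) / 4410.8 = 119.8 / 4410.8 = 2.72% ≈ 2.7%

2.7%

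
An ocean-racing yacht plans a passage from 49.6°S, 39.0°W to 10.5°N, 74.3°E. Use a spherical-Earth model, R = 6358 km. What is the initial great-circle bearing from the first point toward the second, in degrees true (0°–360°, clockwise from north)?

N = sin Δλ·cos φ₂ = +0.9031;  D = cos φ₁ sin φ₂ − sin φ₁ cos φ₂ cos Δλ = -0.1781
initial course = atan2(N, D) = 101.15°

101.2°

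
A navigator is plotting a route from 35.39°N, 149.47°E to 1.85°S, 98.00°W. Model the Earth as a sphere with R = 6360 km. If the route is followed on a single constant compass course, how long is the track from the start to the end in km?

Rhumb course C = atan2(Δλ, Δψ) with Δψ = ln[tan(π/4+φ₂/2)/tan(π/4+φ₁/2)] = -0.6935, Δλ = +1.9640 → C = 109.45°
d = R·|Δφ| / |cos C| = 6360·0.64996 / 0.33294 = 12416 km

12416 km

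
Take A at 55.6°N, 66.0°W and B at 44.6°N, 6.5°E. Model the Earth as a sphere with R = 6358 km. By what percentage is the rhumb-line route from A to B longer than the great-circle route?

Great circle: σ = 0.7949 rad → d_gc = Rσ = 5054.3 km
Rhumb: Δφ = -0.1920, Δλ = +1.2654, Δψ = -0.3011, q = Δφ/Δψ = 0.6376 → d_rh = R√(Δφ²+q²Δλ²) = 5273.0 km
Excess = (5273.0 − 5054.3) / 5054.3 = 218.7 / 5054.3 = 4.33% ≈ 4.3%

4.3%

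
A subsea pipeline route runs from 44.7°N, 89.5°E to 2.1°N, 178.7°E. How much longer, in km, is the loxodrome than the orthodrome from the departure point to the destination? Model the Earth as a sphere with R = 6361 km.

Great circle: cos σ = sin φ₁ sin φ₂ + cos φ₁ cos φ₂ cos Δλ,  σ = 1.5351 rad → d_gc = 9764.7 km
Rhumb line: Δψ = -0.8373, q = Δφ/Δψ = 0.8880, d_rh = R√(Δφ²+q²Δλ²) = 9984.6 km
Excess = 9984.6 − 9764.7 = 219.9 ≈ 220 km

220 km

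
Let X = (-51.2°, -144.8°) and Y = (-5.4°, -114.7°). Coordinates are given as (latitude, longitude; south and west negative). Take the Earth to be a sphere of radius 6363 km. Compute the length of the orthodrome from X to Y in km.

5796 km

cos σ = sin φ₁ sin φ₂ + cos φ₁ cos φ₂ cos Δλ
      = sin(-51.20°)sin(-5.40°) + cos(-51.20°)cos(-5.40°)cos(30.10°) = 0.6130
σ = 52.190° → d = Rσ = 6363·0.91089 = 5796 km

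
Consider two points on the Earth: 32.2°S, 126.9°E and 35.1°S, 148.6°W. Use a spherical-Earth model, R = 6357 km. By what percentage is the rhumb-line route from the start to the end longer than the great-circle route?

Great circle: σ = 1.1888 rad → d_gc = Rσ = 7557.3 km
Rhumb: Δφ = -0.0506, Δλ = +1.4748, Δψ = -0.0608, q = Δφ/Δψ = 0.8323 → d_rh = R√(Δφ²+q²Δλ²) = 7809.4 km
Excess = (7809.4 − 7557.3) / 7557.3 = 252.1 / 7557.3 = 3.34% ≈ 3.3%

3.3%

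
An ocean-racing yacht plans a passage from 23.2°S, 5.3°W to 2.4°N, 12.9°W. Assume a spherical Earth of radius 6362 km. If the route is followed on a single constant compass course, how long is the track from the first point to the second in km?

Rhumb course C = atan2(Δλ, Δψ) with Δψ = ln[tan(π/4+φ₂/2)/tan(π/4+φ₁/2)] = +0.4584, Δλ = -0.1326 → C = 343.86°
d = R·|Δφ| / |cos C| = 6362·0.44680 / 0.96059 = 2959 km

2959 km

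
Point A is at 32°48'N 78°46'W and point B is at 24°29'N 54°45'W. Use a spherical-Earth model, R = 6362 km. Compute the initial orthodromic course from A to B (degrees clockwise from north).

θ = atan2( sin Δλ·cos φ₂ ,  cos φ₁ sin φ₂ − sin φ₁ cos φ₂ cos Δλ )
  = atan2(+0.3704, -0.1020) = 105.39°

105.4°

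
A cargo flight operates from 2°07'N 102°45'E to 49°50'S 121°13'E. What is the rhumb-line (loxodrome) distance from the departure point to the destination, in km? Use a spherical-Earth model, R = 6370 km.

6045 km

Δψ = ln[tan(π/4+φ₂/2)/tan(π/4+φ₁/2)] = -1.0431;  Δφ = -0.9067 rad,  Δλ = +0.3223 rad
q = Δφ/Δψ = 0.8692
d = R·√(Δφ² + q²Δλ²) = 6370·0.94899 = 6045 km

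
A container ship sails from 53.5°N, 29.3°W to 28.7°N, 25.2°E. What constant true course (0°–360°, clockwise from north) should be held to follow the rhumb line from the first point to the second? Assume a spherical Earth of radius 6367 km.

121.6°

Meridional parts: M(φ₁)=+1.1094, M(φ₂)=+0.5233 → ΔM = -0.5861;  Δλ = +0.9512 rad
tan C = Δλ / ΔM = -1.6228 → C = 121.64°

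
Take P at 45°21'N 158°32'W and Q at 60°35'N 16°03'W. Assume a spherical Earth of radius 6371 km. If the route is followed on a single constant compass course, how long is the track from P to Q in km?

9565 km

Δψ = ln[tan(π/4+φ₂/2)/tan(π/4+φ₁/2)] = +0.4475;  Δφ = +0.2659 rad,  Δλ = +2.4868 rad
q = Δφ/Δψ = 0.5942
d = R·√(Δφ² + q²Δλ²) = 6371·1.50133 = 9565 km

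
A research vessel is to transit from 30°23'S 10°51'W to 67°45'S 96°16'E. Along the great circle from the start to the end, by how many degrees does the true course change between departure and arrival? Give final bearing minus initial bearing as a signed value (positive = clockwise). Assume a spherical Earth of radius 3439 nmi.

Initial bearing θ₁ = atan2(sin Δλ cos φ₂, cos φ₁ sin φ₂ − sin φ₁ cos φ₂ cos Δλ) = 157.05°
Final bearing θ₂ = (initial bearing from the destination back to the start) + 180° = 62.65°
Δθ = θ₂ − θ₁ = -94.4°

-94.4°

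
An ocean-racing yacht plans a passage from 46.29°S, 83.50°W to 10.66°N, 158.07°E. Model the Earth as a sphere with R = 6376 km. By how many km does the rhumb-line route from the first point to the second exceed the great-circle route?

442 km

Great circle: cos σ = sin φ₁ sin φ₂ + cos φ₁ cos φ₂ cos Δλ,  σ = 2.0454 rad → d_gc = 13041.67 km
Rhumb line: Δψ = +1.1007, q = Δφ/Δψ = 0.9030, d_rh = R√(Δφ²+q²Δλ²) = 13483.24 km
Excess = 13483.24 − 13041.67 = 441.57 ≈ 442 km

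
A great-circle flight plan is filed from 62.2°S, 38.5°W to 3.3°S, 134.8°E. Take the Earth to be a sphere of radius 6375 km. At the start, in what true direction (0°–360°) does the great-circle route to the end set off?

θ = atan2( sin Δλ·cos φ₂ ,  cos φ₁ sin φ₂ − sin φ₁ cos φ₂ cos Δλ )
  = atan2(+0.1165, -0.9039) = 172.66°

172.7°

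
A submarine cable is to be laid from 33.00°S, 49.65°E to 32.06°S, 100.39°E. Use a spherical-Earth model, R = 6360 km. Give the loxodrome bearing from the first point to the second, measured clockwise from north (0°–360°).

Meridional parts: M(φ₁)=-0.6107, M(φ₂)=-0.5913 → ΔM = +0.0195;  Δλ = +0.8856 rad
tan C = Δλ / ΔM = +45.5091 → C = 88.74°

88.7°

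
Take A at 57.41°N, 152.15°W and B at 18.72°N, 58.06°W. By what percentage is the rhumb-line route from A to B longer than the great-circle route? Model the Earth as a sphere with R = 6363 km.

5.5%

Great circle: σ = 1.3346 rad → d_gc = Rσ = 8491.9 km
Rhumb: Δφ = -0.6753, Δλ = +1.6422, Δψ = -0.8972, q = Δφ/Δψ = 0.7526 → d_rh = R√(Δφ²+q²Δλ²) = 8961.8 km
Excess = (8961.8 − 8491.9) / 8491.9 = 469.9 / 8491.9 = 5.53% ≈ 5.5%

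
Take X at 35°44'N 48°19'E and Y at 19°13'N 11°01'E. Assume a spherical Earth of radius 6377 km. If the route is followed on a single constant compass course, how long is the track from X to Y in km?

4099 km

Rhumb course C = atan2(Δλ, Δψ) with Δψ = ln[tan(π/4+φ₂/2)/tan(π/4+φ₁/2)] = -0.3267, Δλ = -0.6510 → C = 243.35°
d = R·|Δφ| / |cos C| = 6377·0.28827 / 0.44849 = 4099 km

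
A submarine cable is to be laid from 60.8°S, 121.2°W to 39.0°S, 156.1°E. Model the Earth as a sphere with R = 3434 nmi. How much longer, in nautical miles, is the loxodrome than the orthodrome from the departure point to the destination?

Great circle: cos σ = sin φ₁ sin φ₂ + cos φ₁ cos φ₂ cos Δλ,  σ = 0.9304 rad → d_gc = 3195.0 nmi
Rhumb line: Δψ = +0.6049, q = Δφ/Δψ = 0.6290, d_rh = R√(Δφ²+q²Δλ²) = 3380.2 nmi
Excess = 3380.2 − 3195.0 = 185.2 ≈ 185 nmi

185 nmi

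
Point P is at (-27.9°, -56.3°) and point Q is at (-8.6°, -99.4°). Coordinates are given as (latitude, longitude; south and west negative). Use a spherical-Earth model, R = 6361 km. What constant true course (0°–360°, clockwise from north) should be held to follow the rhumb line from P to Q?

295.4°

Δψ = ln[tan(π/4+φ₂/2)/tan(π/4+φ₁/2)] = +0.3568
Δλ = -0.7522 rad (taken the short way round)
course = atan2(Δλ, Δψ) = 295.37°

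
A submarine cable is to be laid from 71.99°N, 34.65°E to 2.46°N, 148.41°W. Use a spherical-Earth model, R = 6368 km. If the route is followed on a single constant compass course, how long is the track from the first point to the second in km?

Δψ = ln[tan(π/4+φ₂/2)/tan(π/4+φ₁/2)] = -1.7992;  Δφ = -1.2135 rad,  Δλ = +3.0882 rad
q = Δφ/Δψ = 0.6745
d = R·√(Δφ² + q²Δλ²) = 6368·2.41063 = 15351 km

15351 km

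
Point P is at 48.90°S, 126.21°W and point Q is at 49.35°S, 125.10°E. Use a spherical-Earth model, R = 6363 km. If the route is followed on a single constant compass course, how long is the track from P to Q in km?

Δψ = ln[tan(π/4+φ₂/2)/tan(π/4+φ₁/2)] = -0.0120;  Δφ = -0.0079 rad,  Δλ = -1.8970 rad
q = Δφ/Δψ = 0.6544
d = R·√(Δφ² + q²Δλ²) = 6363·1.24143 = 7899 km

7899 km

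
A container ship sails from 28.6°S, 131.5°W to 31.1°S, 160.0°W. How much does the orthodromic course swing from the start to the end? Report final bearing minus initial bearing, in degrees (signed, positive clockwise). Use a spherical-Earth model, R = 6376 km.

Initial bearing θ₁ = atan2(sin Δλ cos φ₂, cos φ₁ sin φ₂ − sin φ₁ cos φ₂ cos Δλ) = 257.14°
Final bearing θ₂ = (initial bearing from the destination back to the start) + 180° = 271.55°
Δθ = θ₂ − θ₁ = +14.4°

+14.4°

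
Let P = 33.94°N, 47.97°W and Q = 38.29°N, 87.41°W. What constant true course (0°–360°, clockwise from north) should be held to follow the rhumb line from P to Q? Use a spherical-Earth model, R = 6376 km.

277.8°

Meridional parts: M(φ₁)=+0.6304, M(φ₂)=+0.7244 → ΔM = +0.0940;  Δλ = -0.6884 rad
tan C = Δλ / ΔM = -7.3207 → C = 277.78°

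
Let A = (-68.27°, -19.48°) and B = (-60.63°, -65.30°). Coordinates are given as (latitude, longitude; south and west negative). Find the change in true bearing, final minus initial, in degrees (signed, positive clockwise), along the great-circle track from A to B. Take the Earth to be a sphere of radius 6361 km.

+41.8°

Initial bearing θ₁ = atan2(sin Δλ cos φ₂, cos φ₁ sin φ₂ − sin φ₁ cos φ₂ cos Δλ) = 269.16°
Final bearing θ₂ = (initial bearing from the destination back to the start) + 180° = 310.99°
Δθ = θ₂ − θ₁ = +41.8°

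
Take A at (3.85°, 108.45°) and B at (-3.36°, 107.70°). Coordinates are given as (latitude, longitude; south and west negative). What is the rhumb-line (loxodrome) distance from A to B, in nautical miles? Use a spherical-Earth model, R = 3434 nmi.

434 nmi

Δψ = ln[tan(π/4+φ₂/2)/tan(π/4+φ₁/2)] = -0.1259;  Δφ = -0.1258 rad,  Δλ = -0.0131 rad
q = Δφ/Δψ = 0.9993
d = R·√(Δφ² + q²Δλ²) = 3434·0.12652 = 434 nmi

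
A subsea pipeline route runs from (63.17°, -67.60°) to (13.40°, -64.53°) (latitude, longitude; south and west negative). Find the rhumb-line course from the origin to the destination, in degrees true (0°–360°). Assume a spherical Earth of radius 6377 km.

177.4°

Δψ = ln[tan(π/4+φ₂/2)/tan(π/4+φ₁/2)] = -1.1973
Δλ = +0.0536 rad (taken the short way round)
course = atan2(Δλ, Δψ) = 177.44°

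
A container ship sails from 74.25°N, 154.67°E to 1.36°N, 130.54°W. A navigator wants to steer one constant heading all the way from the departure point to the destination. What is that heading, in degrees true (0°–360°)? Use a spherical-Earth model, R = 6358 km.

146.3°

Meridional parts: M(φ₁)=+1.9782, M(φ₂)=+0.0237 → ΔM = -1.9545;  Δλ = +1.3053 rad
tan C = Δλ / ΔM = -0.6679 → C = 146.26°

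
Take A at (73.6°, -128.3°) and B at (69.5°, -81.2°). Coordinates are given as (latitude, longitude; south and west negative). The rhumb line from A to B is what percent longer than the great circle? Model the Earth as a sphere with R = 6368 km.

2.6%

Great circle: σ = 0.2620 rad → d_gc = Rσ = 1668.5 km
Rhumb: Δφ = -0.0716, Δλ = +0.8221, Δψ = -0.2270, q = Δφ/Δψ = 0.3152 → d_rh = R√(Δφ²+q²Δλ²) = 1711.7 km
Excess = (1711.7 − 1668.5) / 1668.5 = 43.2 / 1668.5 = 2.59% ≈ 2.6%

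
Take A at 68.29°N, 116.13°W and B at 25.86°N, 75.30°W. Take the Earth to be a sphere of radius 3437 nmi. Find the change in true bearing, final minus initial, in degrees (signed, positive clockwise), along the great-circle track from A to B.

+32.6°

Initial bearing θ₁ = atan2(sin Δλ cos φ₂, cos φ₁ sin φ₂ − sin φ₁ cos φ₂ cos Δλ) = 128.69°
Final bearing θ₂ = (initial bearing from the destination back to the start) + 180° = 161.29°
Δθ = θ₂ − θ₁ = +32.6°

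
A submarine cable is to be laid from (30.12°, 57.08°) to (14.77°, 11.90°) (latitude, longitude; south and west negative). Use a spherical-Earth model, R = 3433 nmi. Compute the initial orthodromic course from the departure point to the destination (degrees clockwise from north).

N = sin Δλ·cos φ₂ = -0.6859;  D = cos φ₁ sin φ₂ − sin φ₁ cos φ₂ cos Δλ = -0.1215
initial course = atan2(N, D) = 259.95°

260.0°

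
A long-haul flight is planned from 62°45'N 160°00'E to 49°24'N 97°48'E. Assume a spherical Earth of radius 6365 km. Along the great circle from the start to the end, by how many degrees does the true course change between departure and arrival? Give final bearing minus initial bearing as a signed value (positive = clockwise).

Initial bearing θ₁ = atan2(sin Δλ cos φ₂, cos φ₁ sin φ₂ − sin φ₁ cos φ₂ cos Δλ) = 277.70°
Final bearing θ₂ = (initial bearing from the destination back to the start) + 180° = 224.21°
Δθ = θ₂ − θ₁ = -53.5°

-53.5°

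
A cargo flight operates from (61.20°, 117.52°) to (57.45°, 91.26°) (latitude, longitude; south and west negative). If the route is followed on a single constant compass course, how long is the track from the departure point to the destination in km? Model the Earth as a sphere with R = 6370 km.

Rhumb course C = atan2(Δλ, Δψ) with Δψ = ln[tan(π/4+φ₂/2)/tan(π/4+φ₁/2)] = -0.1284, Δλ = -0.4583 → C = 254.34°
d = R·|Δφ| / |cos C| = 6370·0.06545 / 0.26985 = 1545 km

1545 km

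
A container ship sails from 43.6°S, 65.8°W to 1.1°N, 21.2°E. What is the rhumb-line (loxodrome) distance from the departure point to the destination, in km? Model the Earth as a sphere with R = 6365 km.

Rhumb course C = atan2(Δλ, Δψ) with Δψ = ln[tan(π/4+φ₂/2)/tan(π/4+φ₁/2)] = +0.8664, Δλ = +1.5184 → C = 60.29°
d = R·|Δφ| / |cos C| = 6365·0.78016 / 0.49560 = 10020 km

10020 km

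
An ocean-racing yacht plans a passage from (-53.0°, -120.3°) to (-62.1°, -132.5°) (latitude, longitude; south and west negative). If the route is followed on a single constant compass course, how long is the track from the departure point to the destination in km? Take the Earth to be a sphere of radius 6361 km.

1242 km

Rhumb course C = atan2(Δλ, Δψ) with Δψ = ln[tan(π/4+φ₂/2)/tan(π/4+φ₁/2)] = -0.2979, Δλ = -0.2129 → C = 215.56°
d = R·|Δφ| / |cos C| = 6361·0.15882 / 0.81352 = 1242 km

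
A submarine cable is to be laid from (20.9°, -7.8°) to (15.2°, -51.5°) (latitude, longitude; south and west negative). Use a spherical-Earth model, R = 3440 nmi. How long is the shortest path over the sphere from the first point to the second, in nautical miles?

2511 nmi

cos σ = sin φ₁ sin φ₂ + cos φ₁ cos φ₂ cos Δλ
      = sin(20.90°)sin(15.20°) + cos(20.90°)cos(15.20°)cos(-43.70°) = 0.7453
σ = 41.815° → d = Rσ = 3440·0.72981 = 2511 nmi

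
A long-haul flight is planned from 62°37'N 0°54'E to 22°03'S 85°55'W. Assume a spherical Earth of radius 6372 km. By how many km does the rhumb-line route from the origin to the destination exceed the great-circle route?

Great circle: cos σ = sin φ₁ sin φ₂ + cos φ₁ cos φ₂ cos Δλ,  σ = 1.8856 rad → d_gc = 12015.4 km
Rhumb line: Δψ = -1.8069, q = Δφ/Δψ = 0.8178, d_rh = R√(Δφ²+q²Δλ²) = 12288.7 km
Excess = 12288.7 − 12015.4 = 273.3 ≈ 273 km

273 km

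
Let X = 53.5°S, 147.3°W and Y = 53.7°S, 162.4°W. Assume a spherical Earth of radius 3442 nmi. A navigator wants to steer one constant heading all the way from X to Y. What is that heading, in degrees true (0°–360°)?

Meridional parts: M(φ₁)=-1.1094, M(φ₂)=-1.1153 → ΔM = -0.0059;  Δλ = -0.2635 rad
tan C = Δλ / ΔM = +44.8030 → C = 268.72°

268.7°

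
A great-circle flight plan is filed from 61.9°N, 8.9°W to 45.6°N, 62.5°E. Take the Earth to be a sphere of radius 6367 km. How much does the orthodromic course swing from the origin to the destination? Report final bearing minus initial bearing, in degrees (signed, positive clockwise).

At departure: θ₁ = atan2(sin Δλ cos φ₂, cos φ₁ sin φ₂ − sin φ₁ cos φ₂ cos Δλ) = 78.11°
At arrival: θ₂ = atan2(sin Δλ cos φ₁, −cos φ₂ sin φ₁ + sin φ₂ cos φ₁ cos Δλ) = 138.80°
Δθ = θ₂ − θ₁ = +60.7°

+60.7°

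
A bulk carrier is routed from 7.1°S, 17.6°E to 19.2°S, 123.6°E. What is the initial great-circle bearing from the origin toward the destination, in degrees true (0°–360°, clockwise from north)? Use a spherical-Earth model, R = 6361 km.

N = sin Δλ·cos φ₂ = +0.9078;  D = cos φ₁ sin φ₂ − sin φ₁ cos φ₂ cos Δλ = -0.3585
initial course = atan2(N, D) = 111.55°

111.6°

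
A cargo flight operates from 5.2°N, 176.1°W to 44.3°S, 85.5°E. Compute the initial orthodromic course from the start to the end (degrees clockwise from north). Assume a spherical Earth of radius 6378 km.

N = sin Δλ·cos φ₂ = -0.7080;  D = cos φ₁ sin φ₂ − sin φ₁ cos φ₂ cos Δλ = -0.6861
initial course = atan2(N, D) = 225.90°

225.9°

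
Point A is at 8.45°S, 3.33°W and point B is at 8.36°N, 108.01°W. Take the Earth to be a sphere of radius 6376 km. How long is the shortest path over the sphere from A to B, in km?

Haversine: a = sin²(Δφ/2)+cos φ₁ cos φ₂ sin²(Δλ/2) = 0.63469;  σ = 2·atan2(√a,√(1−a))
σ = 105.627° → d = Rσ = 6376·1.84354 = 11754 km

11754 km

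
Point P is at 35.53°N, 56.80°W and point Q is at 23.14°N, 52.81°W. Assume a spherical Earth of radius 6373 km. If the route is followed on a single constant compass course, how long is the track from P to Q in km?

Rhumb course C = atan2(Δλ, Δψ) with Δψ = ln[tan(π/4+φ₂/2)/tan(π/4+φ₁/2)] = -0.2488, Δλ = +0.0696 → C = 164.37°
d = R·|Δφ| / |cos C| = 6373·0.21625 / 0.96300 = 1431 km

1431 km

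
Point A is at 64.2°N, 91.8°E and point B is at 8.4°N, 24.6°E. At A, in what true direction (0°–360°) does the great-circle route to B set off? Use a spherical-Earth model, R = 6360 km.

252.8°

θ = atan2( sin Δλ·cos φ₂ ,  cos φ₁ sin φ₂ − sin φ₁ cos φ₂ cos Δλ )
  = atan2(-0.9120, -0.2816) = 252.84°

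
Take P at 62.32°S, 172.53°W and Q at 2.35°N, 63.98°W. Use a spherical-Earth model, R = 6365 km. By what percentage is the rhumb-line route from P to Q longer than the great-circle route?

6.1%

Great circle: σ = 1.7558 rad → d_gc = Rσ = 11175.8 km
Rhumb: Δφ = +1.1287, Δλ = +1.8946, Δψ = +1.4420, q = Δφ/Δψ = 0.7828 → d_rh = R√(Δφ²+q²Δλ²) = 11862.1 km
Excess = (11862.1 − 11175.8) / 11175.8 = 686.3 / 11175.8 = 6.14% ≈ 6.1%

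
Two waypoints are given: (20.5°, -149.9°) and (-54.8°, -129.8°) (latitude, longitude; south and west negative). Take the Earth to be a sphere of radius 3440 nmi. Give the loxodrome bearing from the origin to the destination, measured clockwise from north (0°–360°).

167.0°

Δψ = ln[tan(π/4+φ₂/2)/tan(π/4+φ₁/2)] = -1.5138
Δλ = +0.3508 rad (taken the short way round)
course = atan2(Δλ, Δψ) = 166.95°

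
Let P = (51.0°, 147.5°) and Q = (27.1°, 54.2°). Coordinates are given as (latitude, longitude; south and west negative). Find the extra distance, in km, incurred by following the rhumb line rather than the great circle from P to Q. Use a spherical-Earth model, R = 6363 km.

433 km

Great circle: cos σ = sin φ₁ sin φ₂ + cos φ₁ cos φ₂ cos Δλ,  σ = 1.2432 rad → d_gc = 7910.430 km
Rhumb line: Δψ = -0.5464, q = Δφ/Δψ = 0.7634, d_rh = R√(Δφ²+q²Δλ²) = 8342.932 km
Excess = 8342.932 − 7910.430 = 432.502 ≈ 433 km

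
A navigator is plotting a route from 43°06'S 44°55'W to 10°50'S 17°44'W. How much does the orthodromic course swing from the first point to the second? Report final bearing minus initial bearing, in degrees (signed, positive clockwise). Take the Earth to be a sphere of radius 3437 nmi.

-13.0°

At departure: θ₁ = atan2(sin Δλ cos φ₂, cos φ₁ sin φ₂ − sin φ₁ cos φ₂ cos Δλ) = 44.30°
At arrival: θ₂ = atan2(sin Δλ cos φ₁, −cos φ₂ sin φ₁ + sin φ₂ cos φ₁ cos Δλ) = 31.28°
Δθ = θ₂ − θ₁ = -13.0°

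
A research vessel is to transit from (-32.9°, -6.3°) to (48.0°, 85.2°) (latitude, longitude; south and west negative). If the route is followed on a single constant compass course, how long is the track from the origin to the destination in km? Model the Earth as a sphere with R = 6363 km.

Δψ = ln[tan(π/4+φ₂/2)/tan(π/4+φ₁/2)] = +1.5661;  Δφ = +1.4120 rad,  Δλ = +1.5970 rad
q = Δφ/Δψ = 0.9016
d = R·√(Δφ² + q²Δλ²) = 6363·2.01660 = 12832 km

12832 km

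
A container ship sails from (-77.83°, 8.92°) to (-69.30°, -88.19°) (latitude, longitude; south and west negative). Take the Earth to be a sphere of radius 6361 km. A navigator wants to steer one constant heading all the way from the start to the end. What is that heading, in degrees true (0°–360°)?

Meridional parts: M(φ₁)=-2.2386, M(φ₂)=-1.7003 → ΔM = +0.5384;  Δλ = -1.6949 rad
tan C = Δλ / ΔM = -3.1483 → C = 287.62°

287.6°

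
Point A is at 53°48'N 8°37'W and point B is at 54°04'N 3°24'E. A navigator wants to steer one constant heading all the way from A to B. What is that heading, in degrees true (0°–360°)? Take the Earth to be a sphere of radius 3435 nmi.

87.8°

Meridional parts: M(φ₁)=+1.1183, M(φ₂)=+1.1262 → ΔM = +0.0079;  Δλ = +0.2097 rad
tan C = Δλ / ΔM = +26.5294 → C = 87.84°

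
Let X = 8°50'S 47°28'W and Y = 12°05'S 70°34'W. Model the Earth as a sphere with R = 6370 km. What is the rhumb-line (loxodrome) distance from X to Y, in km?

Δψ = ln[tan(π/4+φ₂/2)/tan(π/4+φ₁/2)] = -0.0577;  Δφ = -0.0567 rad,  Δλ = -0.4032 rad
q = Δφ/Δψ = 0.9832
d = R·√(Δφ² + q²Δλ²) = 6370·0.40045 = 2551 km

2551 km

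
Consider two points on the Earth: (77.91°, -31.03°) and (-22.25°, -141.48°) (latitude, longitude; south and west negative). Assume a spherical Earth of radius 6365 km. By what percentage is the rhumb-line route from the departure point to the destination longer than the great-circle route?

6.9%

Great circle: σ = 2.0241 rad → d_gc = Rσ = 12883.7 km
Rhumb: Δφ = -1.7481, Δλ = -1.9277, Δψ = -2.6438, q = Δφ/Δψ = 0.6612 → d_rh = R√(Δφ²+q²Δλ²) = 13770.6 km
Excess = (13770.6 − 12883.7) / 12883.7 = 886.9 / 12883.7 = 6.88% ≈ 6.9%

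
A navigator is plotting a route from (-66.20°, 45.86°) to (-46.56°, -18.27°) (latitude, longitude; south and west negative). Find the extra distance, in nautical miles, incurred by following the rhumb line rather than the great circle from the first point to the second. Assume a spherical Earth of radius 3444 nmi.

89 nmi

Great circle: cos σ = sin φ₁ sin φ₂ + cos φ₁ cos φ₂ cos Δλ,  σ = 0.6674 rad → d_gc = 2298.6 nmi
Rhumb line: Δψ = +0.6367, q = Δφ/Δψ = 0.5383, d_rh = R√(Δφ²+q²Δλ²) = 2387.5 nmi
Excess = 2387.5 − 2298.6 = 88.9 ≈ 89 nmi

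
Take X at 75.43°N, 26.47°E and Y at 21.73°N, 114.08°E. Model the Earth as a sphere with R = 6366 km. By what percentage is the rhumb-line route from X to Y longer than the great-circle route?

6.5%

Great circle: σ = 1.1939 rad → d_gc = Rσ = 7600.1 km
Rhumb: Δφ = -0.9372, Δλ = +1.5291, Δψ = -1.6683, q = Δφ/Δψ = 0.5618 → d_rh = R√(Δφ²+q²Δλ²) = 8093.5 km
Excess = (8093.5 − 7600.1) / 7600.1 = 493.4 / 7600.1 = 6.49% ≈ 6.5%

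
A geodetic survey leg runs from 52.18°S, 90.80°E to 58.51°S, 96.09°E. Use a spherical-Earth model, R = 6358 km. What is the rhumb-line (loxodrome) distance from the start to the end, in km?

Δψ = ln[tan(π/4+φ₂/2)/tan(π/4+φ₁/2)] = -0.1948;  Δφ = -0.1105 rad,  Δλ = +0.0923 rad
q = Δφ/Δψ = 0.5671
d = R·√(Δφ² + q²Δλ²) = 6358·0.12226 = 777 km

777 km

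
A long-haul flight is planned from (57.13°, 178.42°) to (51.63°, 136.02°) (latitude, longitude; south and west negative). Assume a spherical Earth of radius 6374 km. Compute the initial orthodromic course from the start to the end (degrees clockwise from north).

275.5°

N = sin Δλ·cos φ₂ = -0.4186;  D = cos φ₁ sin φ₂ − sin φ₁ cos φ₂ cos Δλ = +0.0405
initial course = atan2(N, D) = 275.53°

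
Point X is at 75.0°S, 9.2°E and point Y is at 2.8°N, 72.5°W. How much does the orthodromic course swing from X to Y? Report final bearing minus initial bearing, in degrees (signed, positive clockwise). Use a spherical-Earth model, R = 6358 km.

At departure: θ₁ = atan2(sin Δλ cos φ₂, cos φ₁ sin φ₂ − sin φ₁ cos φ₂ cos Δλ) = 278.74°
At arrival: θ₂ = atan2(sin Δλ cos φ₁, −cos φ₂ sin φ₁ + sin φ₂ cos φ₁ cos Δλ) = 345.16°
Δθ = θ₂ − θ₁ = +66.4°

+66.4°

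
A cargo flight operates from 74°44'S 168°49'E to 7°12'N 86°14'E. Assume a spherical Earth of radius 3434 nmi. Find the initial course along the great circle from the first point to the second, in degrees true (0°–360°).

279.0°

N = sin Δλ·cos φ₂ = -0.9838;  D = cos φ₁ sin φ₂ − sin φ₁ cos φ₂ cos Δλ = +0.1565
initial course = atan2(N, D) = 279.04°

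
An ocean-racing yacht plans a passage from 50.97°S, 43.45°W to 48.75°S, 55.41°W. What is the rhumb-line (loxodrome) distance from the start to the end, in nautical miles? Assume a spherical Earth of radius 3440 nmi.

Δψ = ln[tan(π/4+φ₂/2)/tan(π/4+φ₁/2)] = +0.0601;  Δφ = +0.0387 rad,  Δλ = -0.2087 rad
q = Δφ/Δψ = 0.6445
d = R·√(Δφ² + q²Δλ²) = 3440·0.14000 = 482 nmi

482 nmi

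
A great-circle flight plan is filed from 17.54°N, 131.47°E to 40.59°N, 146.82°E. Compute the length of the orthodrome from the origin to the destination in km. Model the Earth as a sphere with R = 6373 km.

2956 km

Haversine: a = sin²(Δφ/2)+cos φ₁ cos φ₂ sin²(Δλ/2) = 0.05283;  σ = 2·atan2(√a,√(1−a))
σ = 26.577° → d = Rσ = 6373·0.46386 = 2956 km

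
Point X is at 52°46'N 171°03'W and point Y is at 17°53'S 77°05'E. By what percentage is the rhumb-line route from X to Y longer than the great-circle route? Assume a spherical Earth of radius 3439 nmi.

3.1%

Great circle: σ = 2.0476 rad → d_gc = Rσ = 7041.8 nmi
Rhumb: Δφ = -1.2331, Δλ = -1.9524, Δψ = -1.4054, q = Δφ/Δψ = 0.8774 → d_rh = R√(Δφ²+q²Δλ²) = 7258.6 nmi
Excess = (7258.6 − 7041.8) / 7041.8 = 216.8 / 7041.8 = 3.08% ≈ 3.1%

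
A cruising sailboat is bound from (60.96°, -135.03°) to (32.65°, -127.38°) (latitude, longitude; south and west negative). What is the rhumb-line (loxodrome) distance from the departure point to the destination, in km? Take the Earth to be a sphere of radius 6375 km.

3200 km

Δψ = ln[tan(π/4+φ₂/2)/tan(π/4+φ₁/2)] = -0.7475;  Δφ = -0.4941 rad,  Δλ = +0.1335 rad
q = Δφ/Δψ = 0.6610
d = R·√(Δφ² + q²Δλ²) = 6375·0.50192 = 3200 km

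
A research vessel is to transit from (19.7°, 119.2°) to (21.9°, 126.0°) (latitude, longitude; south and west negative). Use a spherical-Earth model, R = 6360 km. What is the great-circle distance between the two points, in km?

cos σ = sin φ₁ sin φ₂ + cos φ₁ cos φ₂ cos Δλ
      = sin(19.70°)sin(21.90°) + cos(19.70°)cos(21.90°)cos(6.80°) = 0.9931
σ = 6.726° → d = Rσ = 6360·0.11739 = 747 km

747 km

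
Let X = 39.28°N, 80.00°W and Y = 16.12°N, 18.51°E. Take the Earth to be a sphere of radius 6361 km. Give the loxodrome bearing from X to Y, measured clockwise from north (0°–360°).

105.0°

Meridional parts: M(φ₁)=+0.7466, M(φ₂)=+0.2851 → ΔM = -0.4615;  Δλ = +1.7193 rad
tan C = Δλ / ΔM = -3.7259 → C = 105.02°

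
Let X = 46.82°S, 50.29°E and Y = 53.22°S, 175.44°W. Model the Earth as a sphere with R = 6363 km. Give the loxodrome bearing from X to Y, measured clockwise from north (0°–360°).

Δψ = ln[tan(π/4+φ₂/2)/tan(π/4+φ₁/2)] = -0.1742
Δλ = +2.3435 rad (taken the short way round)
course = atan2(Δλ, Δψ) = 94.25°

94.3°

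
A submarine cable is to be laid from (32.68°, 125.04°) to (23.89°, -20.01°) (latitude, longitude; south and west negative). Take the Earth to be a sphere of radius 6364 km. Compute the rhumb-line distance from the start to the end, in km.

Δψ = ln[tan(π/4+φ₂/2)/tan(π/4+φ₁/2)] = -0.1745;  Δφ = -0.1534 rad,  Δλ = -2.5316 rad
q = Δφ/Δψ = 0.8792
d = R·√(Δφ² + q²Δλ²) = 6364·2.23115 = 14199 km

14199 km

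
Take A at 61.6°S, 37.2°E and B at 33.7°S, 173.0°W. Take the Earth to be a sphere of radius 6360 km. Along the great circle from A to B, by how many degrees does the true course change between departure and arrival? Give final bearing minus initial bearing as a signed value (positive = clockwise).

Initial bearing θ₁ = atan2(sin Δλ cos φ₂, cos φ₁ sin φ₂ − sin φ₁ cos φ₂ cos Δλ) = 154.97°
Final bearing θ₂ = (initial bearing from the destination back to the start) + 180° = 14.00°
Δθ = θ₂ − θ₁ = -141.0°

-141.0°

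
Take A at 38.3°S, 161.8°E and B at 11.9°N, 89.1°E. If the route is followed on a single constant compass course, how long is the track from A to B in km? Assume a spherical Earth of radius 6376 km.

Δψ = ln[tan(π/4+φ₂/2)/tan(π/4+φ₁/2)] = +0.9338;  Δφ = +0.8762 rad,  Δλ = -1.2689 rad
q = Δφ/Δψ = 0.9382
d = R·√(Δφ² + q²Δλ²) = 6376·1.47812 = 9425 km

9425 km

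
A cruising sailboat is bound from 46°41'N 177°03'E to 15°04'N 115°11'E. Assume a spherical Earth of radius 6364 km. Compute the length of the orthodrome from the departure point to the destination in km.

cos σ = sin φ₁ sin φ₂ + cos φ₁ cos φ₂ cos Δλ
      = sin(46.68°)sin(15.07°) + cos(46.68°)cos(15.07°)cos(-61.87°) = 0.5015
σ = 59.902° → d = Rσ = 6364·1.04548 = 6653 km

6653 km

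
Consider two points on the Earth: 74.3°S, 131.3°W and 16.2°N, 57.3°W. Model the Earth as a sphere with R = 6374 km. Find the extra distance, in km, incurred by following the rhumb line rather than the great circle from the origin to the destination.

Great circle: cos σ = sin φ₁ sin φ₂ + cos φ₁ cos φ₂ cos Δλ,  σ = 1.7690 rad → d_gc = 11275.9 km
Rhumb line: Δψ = +2.2680, q = Δφ/Δψ = 0.6964, d_rh = R√(Δφ²+q²Δλ²) = 11585.9 km
Excess = 11585.9 − 11275.9 = 310.0 ≈ 310 km

310 km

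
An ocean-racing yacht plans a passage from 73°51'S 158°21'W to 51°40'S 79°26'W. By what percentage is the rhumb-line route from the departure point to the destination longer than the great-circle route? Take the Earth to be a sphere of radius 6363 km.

Great circle: σ = 0.6655 rad → d_gc = Rσ = 4234.4 km
Rhumb: Δφ = +0.3872, Δλ = +1.3774, Δψ = +0.8961, q = Δφ/Δψ = 0.4321 → d_rh = R√(Δφ²+q²Δλ²) = 4517.7 km
Excess = (4517.7 − 4234.4) / 4234.4 = 283.3 / 4234.4 = 6.69% ≈ 6.7%

6.7%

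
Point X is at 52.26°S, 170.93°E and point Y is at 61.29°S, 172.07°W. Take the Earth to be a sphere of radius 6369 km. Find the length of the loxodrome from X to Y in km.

Rhumb course C = atan2(Δλ, Δψ) with Δψ = ln[tan(π/4+φ₂/2)/tan(π/4+φ₁/2)] = -0.2893, Δλ = +0.2967 → C = 134.28°
d = R·|Δφ| / |cos C| = 6369·0.15760 / 0.69816 = 1438 km

1438 km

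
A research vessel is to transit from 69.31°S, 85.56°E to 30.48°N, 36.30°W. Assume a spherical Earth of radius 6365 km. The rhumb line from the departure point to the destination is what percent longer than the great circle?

5.9%

Great circle: σ = 2.2591 rad → d_gc = Rσ = 14379.3 km
Rhumb: Δφ = +1.7417, Δλ = -2.1269, Δψ = +2.2598, q = Δφ/Δψ = 0.7707 → d_rh = R√(Δφ²+q²Δλ²) = 15223.4 km
Excess = (15223.4 − 14379.3) / 14379.3 = 844.1 / 14379.3 = 5.87% ≈ 5.9%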